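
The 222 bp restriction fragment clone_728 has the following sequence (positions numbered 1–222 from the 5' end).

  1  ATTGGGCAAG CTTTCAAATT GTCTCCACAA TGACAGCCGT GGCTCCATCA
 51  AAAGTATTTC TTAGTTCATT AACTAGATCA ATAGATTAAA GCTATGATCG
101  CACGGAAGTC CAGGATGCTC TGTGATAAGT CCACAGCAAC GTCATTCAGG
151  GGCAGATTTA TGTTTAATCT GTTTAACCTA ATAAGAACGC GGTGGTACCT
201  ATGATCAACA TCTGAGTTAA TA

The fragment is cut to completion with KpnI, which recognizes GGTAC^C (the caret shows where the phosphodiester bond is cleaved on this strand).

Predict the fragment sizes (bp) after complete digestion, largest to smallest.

198, 24 bp

The KpnI site (GGTACC) starts at position 194.
KpnI cuts after base 5 of each site (before the last base), so after position 198.
Linear molecule, 1 cut → 2 fragments:
  1–198 → 198 bp
  199–222 → 24 bp
Sorted largest to smallest: 198, 24 bp.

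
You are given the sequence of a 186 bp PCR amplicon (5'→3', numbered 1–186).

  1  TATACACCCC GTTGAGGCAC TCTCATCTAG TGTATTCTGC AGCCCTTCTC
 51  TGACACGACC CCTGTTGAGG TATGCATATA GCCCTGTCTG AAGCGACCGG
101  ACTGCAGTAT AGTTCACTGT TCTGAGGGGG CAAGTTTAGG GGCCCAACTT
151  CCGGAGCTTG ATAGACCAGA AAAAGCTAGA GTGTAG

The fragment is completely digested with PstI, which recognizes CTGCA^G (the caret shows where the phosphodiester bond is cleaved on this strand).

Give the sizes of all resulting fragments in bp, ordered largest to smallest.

PstI sites (CTGCAG) start at positions 37, 102.
PstI cuts after base 5 of each site (before the last base), so after positions 41, 106.
Linear molecule, 2 cuts → 3 fragments:
  1–41 → 41 bp
  42–106 → 65 bp
  107–186 → 80 bp
Sorted largest to smallest: 80, 65, 41 bp.

80, 65, 41 bp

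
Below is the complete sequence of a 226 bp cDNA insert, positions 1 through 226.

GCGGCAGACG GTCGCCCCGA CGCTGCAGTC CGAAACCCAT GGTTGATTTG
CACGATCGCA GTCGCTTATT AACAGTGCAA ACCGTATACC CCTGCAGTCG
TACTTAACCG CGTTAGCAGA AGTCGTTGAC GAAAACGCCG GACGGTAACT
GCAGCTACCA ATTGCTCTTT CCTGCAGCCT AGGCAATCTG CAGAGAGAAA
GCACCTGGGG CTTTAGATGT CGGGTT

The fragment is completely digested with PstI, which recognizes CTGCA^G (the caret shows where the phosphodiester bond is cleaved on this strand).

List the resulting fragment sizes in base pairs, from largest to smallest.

69, 57, 34, 27, 23, 16 bp

PstI sites (CTGCAG) start at positions 23, 92, 149, 172, 188.
PstI cuts after base 5 of each site (before the last base), so after positions 27, 96, 153, 176, 192.
Linear molecule, 5 cuts → 6 fragments:
  1–27 → 27 bp
  28–96 → 69 bp
  97–153 → 57 bp
  154–176 → 23 bp
  177–192 → 16 bp
  193–226 → 34 bp
Sorted largest to smallest: 69, 57, 34, 27, 23, 16 bp.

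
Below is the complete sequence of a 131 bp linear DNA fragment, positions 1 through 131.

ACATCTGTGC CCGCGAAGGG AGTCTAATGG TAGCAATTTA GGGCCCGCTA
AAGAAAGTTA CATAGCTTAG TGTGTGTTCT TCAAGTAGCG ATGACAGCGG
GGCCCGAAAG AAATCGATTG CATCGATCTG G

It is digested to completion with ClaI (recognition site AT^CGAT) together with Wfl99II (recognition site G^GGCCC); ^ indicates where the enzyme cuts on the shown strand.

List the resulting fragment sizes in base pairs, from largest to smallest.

59, 41, 14, 9, 8 bp

ClaI sites (ATCGAT) start at positions 113, 122.
ClaI cuts after base 2 of each site, so after positions 114, 123.
Wfl99II sites (GGGCCC) start at positions 41, 100.
Wfl99II cuts after the first base of each site, so after positions 41, 100.
Combined cut positions: 41, 100, 114, 123.
Linear molecule, 4 cuts → 5 fragments:
  1–41 → 41 bp
  42–100 → 59 bp
  101–114 → 14 bp
  115–123 → 9 bp
  124–131 → 8 bp
Sorted largest to smallest: 59, 41, 14, 9, 8 bp.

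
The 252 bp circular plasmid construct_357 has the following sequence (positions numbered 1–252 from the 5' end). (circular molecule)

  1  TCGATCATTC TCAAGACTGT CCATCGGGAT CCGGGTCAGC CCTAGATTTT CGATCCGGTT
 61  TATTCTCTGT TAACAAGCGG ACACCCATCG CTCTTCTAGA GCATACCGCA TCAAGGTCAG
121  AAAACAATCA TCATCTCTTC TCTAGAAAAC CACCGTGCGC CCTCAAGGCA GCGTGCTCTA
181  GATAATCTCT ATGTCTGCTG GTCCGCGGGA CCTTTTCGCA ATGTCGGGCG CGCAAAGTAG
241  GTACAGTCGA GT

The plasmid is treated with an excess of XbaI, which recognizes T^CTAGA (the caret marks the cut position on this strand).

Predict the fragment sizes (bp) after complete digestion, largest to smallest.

170, 46, 36 bp

XbaI sites (TCTAGA) start at positions 95, 141, 177.
XbaI cuts after the first base of each site, so after positions 95, 141, 177.
Circular molecule, 3 cuts → 3 fragments:
  96–141 → 46 bp
  142–177 → 36 bp
  178–252 then 1–95 → 75 + 95 = 170 bp
Sorted largest to smallest: 170, 46, 36 bp.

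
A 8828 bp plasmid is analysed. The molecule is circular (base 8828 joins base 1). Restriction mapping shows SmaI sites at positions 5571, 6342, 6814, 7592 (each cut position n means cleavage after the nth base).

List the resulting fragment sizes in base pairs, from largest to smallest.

6807, 778, 771, 472 bp

Circular molecule, 4 cuts → 4 fragments:
  6342 − 5571 = 771 bp
  6814 − 6342 = 472 bp
  7592 − 6814 = 778 bp
  wrap: 8828 − 7592 + 5571 = 6807 bp
Sorted largest to smallest: 6807, 778, 771, 472 bp.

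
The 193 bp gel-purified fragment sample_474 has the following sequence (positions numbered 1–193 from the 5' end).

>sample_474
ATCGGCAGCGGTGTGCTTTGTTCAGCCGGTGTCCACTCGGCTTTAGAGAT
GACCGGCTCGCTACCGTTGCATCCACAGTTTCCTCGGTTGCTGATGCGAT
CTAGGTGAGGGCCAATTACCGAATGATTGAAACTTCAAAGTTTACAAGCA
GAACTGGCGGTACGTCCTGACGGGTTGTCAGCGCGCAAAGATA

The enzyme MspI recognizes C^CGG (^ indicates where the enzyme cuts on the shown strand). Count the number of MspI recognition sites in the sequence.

2

CCGG occurs starting at positions 26, 53.
MspI cuts at 2 sites.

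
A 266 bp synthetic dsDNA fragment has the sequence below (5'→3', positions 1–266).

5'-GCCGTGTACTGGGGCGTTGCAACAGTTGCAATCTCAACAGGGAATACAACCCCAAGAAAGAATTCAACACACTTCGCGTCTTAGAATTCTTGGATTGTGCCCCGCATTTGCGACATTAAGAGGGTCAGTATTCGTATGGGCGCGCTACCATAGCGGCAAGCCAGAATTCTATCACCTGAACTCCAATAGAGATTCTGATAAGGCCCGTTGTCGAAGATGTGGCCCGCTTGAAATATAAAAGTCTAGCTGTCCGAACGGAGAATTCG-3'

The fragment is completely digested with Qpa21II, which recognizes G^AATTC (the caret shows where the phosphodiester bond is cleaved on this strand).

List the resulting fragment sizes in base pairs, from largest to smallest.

96, 80, 60, 24, 6 bp

Qpa21II sites (GAATTC) start at positions 60, 84, 164, 260.
Qpa21II cuts after the first base of each site, so after positions 60, 84, 164, 260.
Linear molecule, 4 cuts → 5 fragments:
  1–60 → 60 bp
  61–84 → 24 bp
  85–164 → 80 bp
  165–260 → 96 bp
  261–266 → 6 bp
Sorted largest to smallest: 96, 80, 60, 24, 6 bp.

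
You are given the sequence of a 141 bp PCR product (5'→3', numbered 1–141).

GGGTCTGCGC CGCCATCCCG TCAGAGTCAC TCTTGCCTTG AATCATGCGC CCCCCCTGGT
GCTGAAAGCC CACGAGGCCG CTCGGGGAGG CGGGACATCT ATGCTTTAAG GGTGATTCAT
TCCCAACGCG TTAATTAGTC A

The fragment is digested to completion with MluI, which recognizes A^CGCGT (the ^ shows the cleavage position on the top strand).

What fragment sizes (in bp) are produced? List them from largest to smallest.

The MluI site (ACGCGT) starts at position 126.
MluI cuts after the first base of each site, so after position 126.
Linear molecule, 1 cut → 2 fragments:
  1–126 → 126 bp
  127–141 → 15 bp
Sorted largest to smallest: 126, 15 bp.

126, 15 bp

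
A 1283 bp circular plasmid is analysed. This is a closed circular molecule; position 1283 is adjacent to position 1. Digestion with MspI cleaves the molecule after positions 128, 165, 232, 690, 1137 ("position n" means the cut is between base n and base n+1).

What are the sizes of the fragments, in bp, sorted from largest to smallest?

458, 447, 274, 67, 37 bp

Circular molecule, 5 cuts → 5 fragments:
  165 − 128 = 37 bp
  232 − 165 = 67 bp
  690 − 232 = 458 bp
  1137 − 690 = 447 bp
  wrap: 1283 − 1137 + 128 = 274 bp
Sorted largest to smallest: 458, 447, 274, 67, 37 bp.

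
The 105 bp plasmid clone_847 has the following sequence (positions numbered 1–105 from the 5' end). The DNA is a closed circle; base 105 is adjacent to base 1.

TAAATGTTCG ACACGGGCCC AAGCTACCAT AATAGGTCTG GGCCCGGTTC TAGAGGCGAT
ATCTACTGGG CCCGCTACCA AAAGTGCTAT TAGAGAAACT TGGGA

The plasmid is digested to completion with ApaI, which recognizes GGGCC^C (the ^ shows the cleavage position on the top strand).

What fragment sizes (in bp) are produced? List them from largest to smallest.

52, 28, 25 bp

ApaI sites (GGGCCC) start at positions 15, 40, 68.
ApaI cuts after base 5 of each site (before the last base), so after positions 19, 44, 72.
Circular molecule, 3 cuts → 3 fragments:
  20–44 → 25 bp
  45–72 → 28 bp
  73–105 then 1–19 → 33 + 19 = 52 bp
Sorted largest to smallest: 52, 28, 25 bp.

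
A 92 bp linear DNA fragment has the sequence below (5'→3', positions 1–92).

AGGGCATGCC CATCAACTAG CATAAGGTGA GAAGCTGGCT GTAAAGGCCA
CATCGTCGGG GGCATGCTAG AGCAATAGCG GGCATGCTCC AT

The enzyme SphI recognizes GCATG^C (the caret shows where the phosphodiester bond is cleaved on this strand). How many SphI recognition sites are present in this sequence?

GCATGC occurs starting at positions 4, 62, 82.
SphI cuts at 3 sites.

3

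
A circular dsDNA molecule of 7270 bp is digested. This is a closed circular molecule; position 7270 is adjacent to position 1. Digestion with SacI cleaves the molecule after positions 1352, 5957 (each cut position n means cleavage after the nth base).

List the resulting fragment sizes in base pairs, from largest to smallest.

Circular molecule, 2 cuts → 2 fragments:
  5957 − 1352 = 4605 bp
  wrap: 7270 − 5957 + 1352 = 2665 bp
Sorted largest to smallest: 4605, 2665 bp.

4605, 2665 bp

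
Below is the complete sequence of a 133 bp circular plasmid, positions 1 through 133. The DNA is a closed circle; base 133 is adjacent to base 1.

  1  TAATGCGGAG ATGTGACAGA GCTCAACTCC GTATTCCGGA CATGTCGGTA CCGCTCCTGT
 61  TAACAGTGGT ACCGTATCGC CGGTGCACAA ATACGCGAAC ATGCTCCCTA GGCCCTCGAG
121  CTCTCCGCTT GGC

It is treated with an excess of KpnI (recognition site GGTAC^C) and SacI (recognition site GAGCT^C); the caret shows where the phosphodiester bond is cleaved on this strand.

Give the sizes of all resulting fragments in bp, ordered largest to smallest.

KpnI sites (GGTACC) start at positions 47, 68.
KpnI cuts after base 5 of each site (before the last base), so after positions 51, 72.
SacI sites (GAGCTC) start at positions 19, 118.
SacI cuts after base 5 of each site (before the last base), so after positions 23, 122.
Combined cut positions: 23, 51, 72, 122.
Circular molecule, 4 cuts → 4 fragments:
  24–51 → 28 bp
  52–72 → 21 bp
  73–122 → 50 bp
  123–133 then 1–23 → 11 + 23 = 34 bp
Sorted largest to smallest: 50, 34, 28, 21 bp.

50, 34, 28, 21 bp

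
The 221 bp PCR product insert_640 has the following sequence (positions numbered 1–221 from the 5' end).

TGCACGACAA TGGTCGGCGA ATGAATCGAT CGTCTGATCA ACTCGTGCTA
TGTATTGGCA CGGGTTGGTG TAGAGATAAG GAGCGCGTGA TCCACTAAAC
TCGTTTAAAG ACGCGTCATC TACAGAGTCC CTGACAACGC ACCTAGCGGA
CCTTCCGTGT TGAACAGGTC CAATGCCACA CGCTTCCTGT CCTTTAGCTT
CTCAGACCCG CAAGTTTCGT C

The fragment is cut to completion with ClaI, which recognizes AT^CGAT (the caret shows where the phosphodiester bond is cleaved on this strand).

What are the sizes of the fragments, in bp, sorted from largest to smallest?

The ClaI site (ATCGAT) starts at position 25.
ClaI cuts after base 2 of each site, so after position 26.
Linear molecule, 1 cut → 2 fragments:
  1–26 → 26 bp
  27–221 → 195 bp
Sorted largest to smallest: 195, 26 bp.

195, 26 bp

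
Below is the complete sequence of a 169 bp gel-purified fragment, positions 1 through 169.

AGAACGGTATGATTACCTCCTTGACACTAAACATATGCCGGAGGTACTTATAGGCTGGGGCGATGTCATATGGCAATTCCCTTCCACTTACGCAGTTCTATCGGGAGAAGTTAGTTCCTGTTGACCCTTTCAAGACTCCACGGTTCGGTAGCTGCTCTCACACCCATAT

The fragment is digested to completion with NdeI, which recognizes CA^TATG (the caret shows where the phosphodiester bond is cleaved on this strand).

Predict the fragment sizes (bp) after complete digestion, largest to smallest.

101, 35, 33 bp

NdeI sites (CATATG) start at positions 32, 67.
NdeI cuts after base 2 of each site, so after positions 33, 68.
Linear molecule, 2 cuts → 3 fragments:
  1–33 → 33 bp
  34–68 → 35 bp
  69–169 → 101 bp
Sorted largest to smallest: 101, 35, 33 bp.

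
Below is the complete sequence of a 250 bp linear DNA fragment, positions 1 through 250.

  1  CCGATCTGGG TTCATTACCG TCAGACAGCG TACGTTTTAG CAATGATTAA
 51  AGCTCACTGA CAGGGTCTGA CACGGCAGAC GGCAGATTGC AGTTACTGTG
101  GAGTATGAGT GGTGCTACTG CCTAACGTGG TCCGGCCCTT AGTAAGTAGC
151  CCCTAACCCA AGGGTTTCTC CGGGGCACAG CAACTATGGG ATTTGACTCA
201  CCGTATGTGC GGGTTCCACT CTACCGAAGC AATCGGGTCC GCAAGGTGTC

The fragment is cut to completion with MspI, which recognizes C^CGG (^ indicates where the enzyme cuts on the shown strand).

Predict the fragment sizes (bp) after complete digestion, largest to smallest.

MspI sites (CCGG) start at positions 132, 170.
MspI cuts after the first base of each site, so after positions 132, 170.
Linear molecule, 2 cuts → 3 fragments:
  1–132 → 132 bp
  133–170 → 38 bp
  171–250 → 80 bp
Sorted largest to smallest: 132, 80, 38 bp.

132, 80, 38 bp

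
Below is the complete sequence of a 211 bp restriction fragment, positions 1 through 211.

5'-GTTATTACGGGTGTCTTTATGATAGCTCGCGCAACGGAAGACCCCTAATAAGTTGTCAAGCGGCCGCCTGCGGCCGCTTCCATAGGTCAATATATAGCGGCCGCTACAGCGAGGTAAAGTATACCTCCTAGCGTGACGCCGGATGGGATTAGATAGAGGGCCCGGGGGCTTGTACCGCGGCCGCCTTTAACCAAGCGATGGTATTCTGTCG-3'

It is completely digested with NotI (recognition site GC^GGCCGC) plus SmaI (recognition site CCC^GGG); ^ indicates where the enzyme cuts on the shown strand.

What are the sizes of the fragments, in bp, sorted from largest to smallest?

NotI sites (GCGGCCGC) start at positions 60, 70, 97, 177.
NotI cuts after base 2 of each site, so after positions 61, 71, 98, 178.
The SmaI site (CCCGGG) starts at position 161.
SmaI cuts after base 3 of each site, so after position 163.
Combined cut positions: 61, 71, 98, 163, 178.
Linear molecule, 5 cuts → 6 fragments:
  1–61 → 61 bp
  62–71 → 10 bp
  72–98 → 27 bp
  99–163 → 65 bp
  164–178 → 15 bp
  179–211 → 33 bp
Sorted largest to smallest: 65, 61, 33, 27, 15, 10 bp.

65, 61, 33, 27, 15, 10 bp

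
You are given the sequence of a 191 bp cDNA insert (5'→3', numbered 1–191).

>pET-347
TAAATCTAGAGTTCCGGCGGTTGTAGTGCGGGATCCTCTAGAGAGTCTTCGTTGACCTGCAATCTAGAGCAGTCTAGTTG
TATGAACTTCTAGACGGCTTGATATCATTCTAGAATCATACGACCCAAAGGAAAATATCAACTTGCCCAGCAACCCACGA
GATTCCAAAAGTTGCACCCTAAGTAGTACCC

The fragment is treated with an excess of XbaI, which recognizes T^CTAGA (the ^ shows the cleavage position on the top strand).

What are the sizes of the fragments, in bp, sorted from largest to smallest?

XbaI sites (TCTAGA) start at positions 5, 37, 63, 89, 109.
XbaI cuts after the first base of each site, so after positions 5, 37, 63, 89, 109.
Linear molecule, 5 cuts → 6 fragments:
  1–5 → 5 bp
  6–37 → 32 bp
  38–63 → 26 bp
  64–89 → 26 bp
  90–109 → 20 bp
  110–191 → 82 bp
Sorted largest to smallest: 82, 32, 26, 26, 20, 5 bp.

82, 32, 26, 26, 20, 5 bp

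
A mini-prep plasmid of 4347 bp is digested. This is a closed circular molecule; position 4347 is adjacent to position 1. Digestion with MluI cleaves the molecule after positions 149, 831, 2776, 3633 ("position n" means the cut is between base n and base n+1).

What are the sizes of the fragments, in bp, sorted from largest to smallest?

Circular molecule, 4 cuts → 4 fragments:
  831 − 149 = 682 bp
  2776 − 831 = 1945 bp
  3633 − 2776 = 857 bp
  wrap: 4347 − 3633 + 149 = 863 bp
Sorted largest to smallest: 1945, 863, 857, 682 bp.

1945, 863, 857, 682 bp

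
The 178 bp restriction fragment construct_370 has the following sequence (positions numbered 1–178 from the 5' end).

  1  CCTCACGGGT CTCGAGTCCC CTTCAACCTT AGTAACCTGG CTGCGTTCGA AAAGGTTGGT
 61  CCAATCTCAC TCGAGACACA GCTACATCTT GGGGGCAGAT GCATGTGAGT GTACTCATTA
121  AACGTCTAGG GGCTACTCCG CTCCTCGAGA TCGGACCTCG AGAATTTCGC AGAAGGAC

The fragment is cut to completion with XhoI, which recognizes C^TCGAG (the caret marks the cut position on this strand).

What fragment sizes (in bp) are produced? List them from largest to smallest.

74, 59, 21, 13, 11 bp

XhoI sites (CTCGAG) start at positions 11, 70, 144, 157.
XhoI cuts after the first base of each site, so after positions 11, 70, 144, 157.
Linear molecule, 4 cuts → 5 fragments:
  1–11 → 11 bp
  12–70 → 59 bp
  71–144 → 74 bp
  145–157 → 13 bp
  158–178 → 21 bp
Sorted largest to smallest: 74, 59, 21, 13, 11 bp.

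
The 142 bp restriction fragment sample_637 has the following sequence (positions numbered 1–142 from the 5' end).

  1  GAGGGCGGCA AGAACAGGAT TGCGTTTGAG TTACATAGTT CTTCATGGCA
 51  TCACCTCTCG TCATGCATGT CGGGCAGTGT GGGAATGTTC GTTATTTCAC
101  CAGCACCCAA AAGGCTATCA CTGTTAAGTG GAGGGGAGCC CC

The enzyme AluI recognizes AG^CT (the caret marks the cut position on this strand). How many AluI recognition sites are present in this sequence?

No occurrence of AGCT is present in the sequence.
AluI does not cut: 0 sites.

0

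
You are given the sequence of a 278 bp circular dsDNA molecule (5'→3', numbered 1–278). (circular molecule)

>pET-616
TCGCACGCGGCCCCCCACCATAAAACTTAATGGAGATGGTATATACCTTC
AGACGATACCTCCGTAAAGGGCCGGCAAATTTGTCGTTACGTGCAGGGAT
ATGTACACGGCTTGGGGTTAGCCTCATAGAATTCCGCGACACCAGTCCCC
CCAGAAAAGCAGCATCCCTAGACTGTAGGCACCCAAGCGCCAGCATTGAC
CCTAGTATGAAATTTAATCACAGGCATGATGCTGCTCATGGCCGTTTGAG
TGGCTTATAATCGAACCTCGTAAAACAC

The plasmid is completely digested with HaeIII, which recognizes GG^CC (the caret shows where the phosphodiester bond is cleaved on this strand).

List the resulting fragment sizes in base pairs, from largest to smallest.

170, 61, 47 bp

HaeIII sites (GGCC) start at positions 9, 70, 240.
HaeIII cuts after base 2 of each site, so after positions 10, 71, 241.
Circular molecule, 3 cuts → 3 fragments:
  11–71 → 61 bp
  72–241 → 170 bp
  242–278 then 1–10 → 37 + 10 = 47 bp
Sorted largest to smallest: 170, 61, 47 bp.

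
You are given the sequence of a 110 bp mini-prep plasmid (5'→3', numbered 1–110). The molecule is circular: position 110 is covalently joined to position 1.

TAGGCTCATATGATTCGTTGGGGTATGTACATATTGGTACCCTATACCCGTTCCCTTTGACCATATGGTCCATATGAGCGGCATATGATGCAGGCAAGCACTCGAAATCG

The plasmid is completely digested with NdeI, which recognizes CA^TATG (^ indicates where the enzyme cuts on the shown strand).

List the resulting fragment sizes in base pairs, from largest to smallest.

NdeI sites (CATATG) start at positions 7, 62, 71, 82.
NdeI cuts after base 2 of each site, so after positions 8, 63, 72, 83.
Circular molecule, 4 cuts → 4 fragments:
  9–63 → 55 bp
  64–72 → 9 bp
  73–83 → 11 bp
  84–110 then 1–8 → 27 + 8 = 35 bp
Sorted largest to smallest: 55, 35, 11, 9 bp.

55, 35, 11, 9 bp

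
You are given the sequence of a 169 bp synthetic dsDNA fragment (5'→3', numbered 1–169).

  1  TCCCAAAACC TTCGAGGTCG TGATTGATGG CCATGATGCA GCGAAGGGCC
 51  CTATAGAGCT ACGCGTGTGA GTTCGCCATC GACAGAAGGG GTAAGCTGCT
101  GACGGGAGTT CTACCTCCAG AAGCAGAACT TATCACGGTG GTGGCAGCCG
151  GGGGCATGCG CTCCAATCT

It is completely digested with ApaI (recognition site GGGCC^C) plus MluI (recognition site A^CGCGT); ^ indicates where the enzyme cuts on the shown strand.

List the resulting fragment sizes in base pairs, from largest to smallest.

108, 50, 11 bp

The ApaI site (GGGCCC) starts at position 46.
ApaI cuts after base 5 of each site (before the last base), so after position 50.
The MluI site (ACGCGT) starts at position 61.
MluI cuts after the first base of each site, so after position 61.
Combined cut positions: 50, 61.
Linear molecule, 2 cuts → 3 fragments:
  1–50 → 50 bp
  51–61 → 11 bp
  62–169 → 108 bp
Sorted largest to smallest: 108, 50, 11 bp.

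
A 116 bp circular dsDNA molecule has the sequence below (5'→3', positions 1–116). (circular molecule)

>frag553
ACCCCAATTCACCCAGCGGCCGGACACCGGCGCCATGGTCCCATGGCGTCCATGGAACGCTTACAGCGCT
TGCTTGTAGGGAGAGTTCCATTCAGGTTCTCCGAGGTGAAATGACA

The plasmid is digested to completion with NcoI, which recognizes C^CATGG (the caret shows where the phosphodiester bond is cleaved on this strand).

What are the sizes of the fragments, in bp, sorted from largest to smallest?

NcoI sites (CCATGG) start at positions 33, 41, 50.
NcoI cuts after the first base of each site, so after positions 33, 41, 50.
Circular molecule, 3 cuts → 3 fragments:
  34–41 → 8 bp
  42–50 → 9 bp
  51–116 then 1–33 → 66 + 33 = 99 bp
Sorted largest to smallest: 99, 9, 8 bp.

99, 9, 8 bp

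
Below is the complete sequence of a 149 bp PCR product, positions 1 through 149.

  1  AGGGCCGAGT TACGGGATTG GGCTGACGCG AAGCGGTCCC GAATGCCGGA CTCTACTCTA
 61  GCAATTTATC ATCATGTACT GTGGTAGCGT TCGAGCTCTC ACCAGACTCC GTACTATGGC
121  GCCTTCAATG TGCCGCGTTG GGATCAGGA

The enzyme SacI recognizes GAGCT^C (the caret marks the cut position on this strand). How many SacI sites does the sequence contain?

GAGCTC occurs starting at position 93.
SacI cuts at 1 site.

1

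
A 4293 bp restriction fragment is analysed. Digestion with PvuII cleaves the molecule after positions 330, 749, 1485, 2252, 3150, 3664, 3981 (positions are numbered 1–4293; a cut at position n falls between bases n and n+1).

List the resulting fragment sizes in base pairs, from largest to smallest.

898, 767, 736, 514, 419, 330, 317, 312 bp

Linear molecule, 7 cuts → 8 fragments:
  330 − 0 = 330 bp
  749 − 330 = 419 bp
  1485 − 749 = 736 bp
  2252 − 1485 = 767 bp
  3150 − 2252 = 898 bp
  3664 − 3150 = 514 bp
  3981 − 3664 = 317 bp
  4293 − 3981 = 312 bp
Sorted largest to smallest: 898, 767, 736, 514, 419, 330, 317, 312 bp.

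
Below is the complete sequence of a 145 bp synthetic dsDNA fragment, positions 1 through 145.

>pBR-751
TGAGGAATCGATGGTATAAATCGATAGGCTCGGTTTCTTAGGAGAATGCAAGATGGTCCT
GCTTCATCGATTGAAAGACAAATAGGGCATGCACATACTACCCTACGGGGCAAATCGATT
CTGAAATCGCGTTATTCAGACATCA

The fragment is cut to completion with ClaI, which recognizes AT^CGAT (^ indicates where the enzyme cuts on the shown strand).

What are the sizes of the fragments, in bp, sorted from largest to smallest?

ClaI sites (ATCGAT) start at positions 7, 20, 66, 114.
ClaI cuts after base 2 of each site, so after positions 8, 21, 67, 115.
Linear molecule, 4 cuts → 5 fragments:
  1–8 → 8 bp
  9–21 → 13 bp
  22–67 → 46 bp
  68–115 → 48 bp
  116–145 → 30 bp
Sorted largest to smallest: 48, 46, 30, 13, 8 bp.

48, 46, 30, 13, 8 bp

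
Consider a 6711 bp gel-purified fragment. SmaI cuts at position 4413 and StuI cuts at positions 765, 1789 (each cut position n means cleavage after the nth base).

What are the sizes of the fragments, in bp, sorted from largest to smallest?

Combined cut positions (sorted): 765, 1789, 4413.
Linear molecule, 3 cuts → 4 fragments:
  765 − 0 = 765 bp
  1789 − 765 = 1024 bp
  4413 − 1789 = 2624 bp
  6711 − 4413 = 2298 bp
Sorted largest to smallest: 2624, 2298, 1024, 765 bp.

2624, 2298, 1024, 765 bp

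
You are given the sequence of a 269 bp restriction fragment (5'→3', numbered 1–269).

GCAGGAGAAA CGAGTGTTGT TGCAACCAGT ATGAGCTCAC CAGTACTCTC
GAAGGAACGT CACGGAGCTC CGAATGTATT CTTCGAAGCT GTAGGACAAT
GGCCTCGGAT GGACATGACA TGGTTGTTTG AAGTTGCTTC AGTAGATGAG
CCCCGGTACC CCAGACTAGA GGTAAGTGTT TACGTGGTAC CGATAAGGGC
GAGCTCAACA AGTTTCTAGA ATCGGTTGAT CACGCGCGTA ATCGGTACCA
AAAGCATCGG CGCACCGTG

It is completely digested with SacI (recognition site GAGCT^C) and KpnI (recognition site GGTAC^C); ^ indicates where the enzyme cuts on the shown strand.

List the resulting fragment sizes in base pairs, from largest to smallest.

SacI sites (GAGCTC) start at positions 33, 65, 201.
SacI cuts after base 5 of each site (before the last base), so after positions 37, 69, 205.
KpnI sites (GGTACC) start at positions 155, 186, 244.
KpnI cuts after base 5 of each site (before the last base), so after positions 159, 190, 248.
Combined cut positions: 37, 69, 159, 190, 205, 248.
Linear molecule, 6 cuts → 7 fragments:
  1–37 → 37 bp
  38–69 → 32 bp
  70–159 → 90 bp
  160–190 → 31 bp
  191–205 → 15 bp
  206–248 → 43 bp
  249–269 → 21 bp
Sorted largest to smallest: 90, 43, 37, 32, 31, 21, 15 bp.

90, 43, 37, 32, 31, 21, 15 bp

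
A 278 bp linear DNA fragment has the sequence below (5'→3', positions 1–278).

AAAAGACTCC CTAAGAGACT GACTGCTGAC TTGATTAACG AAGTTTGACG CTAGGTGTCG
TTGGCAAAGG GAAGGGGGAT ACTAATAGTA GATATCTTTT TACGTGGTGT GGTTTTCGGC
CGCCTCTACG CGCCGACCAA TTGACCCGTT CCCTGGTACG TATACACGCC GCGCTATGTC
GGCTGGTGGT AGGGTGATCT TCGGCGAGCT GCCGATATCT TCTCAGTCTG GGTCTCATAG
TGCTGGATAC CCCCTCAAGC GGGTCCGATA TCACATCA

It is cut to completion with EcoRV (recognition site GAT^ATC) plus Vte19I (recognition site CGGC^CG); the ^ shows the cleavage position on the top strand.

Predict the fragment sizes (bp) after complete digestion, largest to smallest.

EcoRV sites (GATATC) start at positions 91, 214, 267.
EcoRV cuts after base 3 of each site, so after positions 93, 216, 269.
The Vte19I site (CGGCCG) starts at position 117.
Vte19I cuts after base 4 of each site, so after position 120.
Combined cut positions: 93, 120, 216, 269.
Linear molecule, 4 cuts → 5 fragments:
  1–93 → 93 bp
  94–120 → 27 bp
  121–216 → 96 bp
  217–269 → 53 bp
  270–278 → 9 bp
Sorted largest to smallest: 96, 93, 53, 27, 9 bp.

96, 93, 53, 27, 9 bp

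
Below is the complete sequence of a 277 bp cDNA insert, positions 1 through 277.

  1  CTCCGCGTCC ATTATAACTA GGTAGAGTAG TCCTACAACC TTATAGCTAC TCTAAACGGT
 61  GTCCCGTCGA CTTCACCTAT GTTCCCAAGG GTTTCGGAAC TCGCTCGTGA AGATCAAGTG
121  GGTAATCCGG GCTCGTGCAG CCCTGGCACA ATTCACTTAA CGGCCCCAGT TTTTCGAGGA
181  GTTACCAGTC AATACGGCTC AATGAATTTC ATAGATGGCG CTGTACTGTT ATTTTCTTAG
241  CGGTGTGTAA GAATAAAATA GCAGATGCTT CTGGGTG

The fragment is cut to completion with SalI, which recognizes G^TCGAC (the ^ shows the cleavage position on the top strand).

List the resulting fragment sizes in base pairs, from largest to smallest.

211, 66 bp

The SalI site (GTCGAC) starts at position 66.
SalI cuts after the first base of each site, so after position 66.
Linear molecule, 1 cut → 2 fragments:
  1–66 → 66 bp
  67–277 → 211 bp
Sorted largest to smallest: 211, 66 bp.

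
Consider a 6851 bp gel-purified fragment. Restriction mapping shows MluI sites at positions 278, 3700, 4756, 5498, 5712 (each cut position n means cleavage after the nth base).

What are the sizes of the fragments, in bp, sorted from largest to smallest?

3422, 1139, 1056, 742, 278, 214 bp

Linear molecule, 5 cuts → 6 fragments:
  278 − 0 = 278 bp
  3700 − 278 = 3422 bp
  4756 − 3700 = 1056 bp
  5498 − 4756 = 742 bp
  5712 − 5498 = 214 bp
  6851 − 5712 = 1139 bp
Sorted largest to smallest: 3422, 1139, 1056, 742, 278, 214 bp.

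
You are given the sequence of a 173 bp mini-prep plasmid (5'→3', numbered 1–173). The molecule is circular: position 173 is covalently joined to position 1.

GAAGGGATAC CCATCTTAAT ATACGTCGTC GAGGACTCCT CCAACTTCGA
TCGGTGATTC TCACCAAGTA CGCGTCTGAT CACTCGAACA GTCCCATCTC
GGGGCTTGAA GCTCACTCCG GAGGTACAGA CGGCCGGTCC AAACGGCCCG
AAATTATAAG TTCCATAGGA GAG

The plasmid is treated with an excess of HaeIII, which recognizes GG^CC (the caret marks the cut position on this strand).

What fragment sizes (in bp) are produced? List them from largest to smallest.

160, 13 bp

HaeIII sites (GGCC) start at positions 132, 145.
HaeIII cuts after base 2 of each site, so after positions 133, 146.
Circular molecule, 2 cuts → 2 fragments:
  134–146 → 13 bp
  147–173 then 1–133 → 27 + 133 = 160 bp
Sorted largest to smallest: 160, 13 bp.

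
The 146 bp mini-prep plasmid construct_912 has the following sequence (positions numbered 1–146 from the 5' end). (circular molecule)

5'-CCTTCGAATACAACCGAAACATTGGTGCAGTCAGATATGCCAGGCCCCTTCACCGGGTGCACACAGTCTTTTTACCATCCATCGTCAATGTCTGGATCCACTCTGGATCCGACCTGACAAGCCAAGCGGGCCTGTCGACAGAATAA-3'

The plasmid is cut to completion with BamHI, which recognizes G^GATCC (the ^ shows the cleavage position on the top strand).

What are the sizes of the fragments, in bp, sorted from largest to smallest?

BamHI sites (GGATCC) start at positions 94, 105.
BamHI cuts after the first base of each site, so after positions 94, 105.
Circular molecule, 2 cuts → 2 fragments:
  95–105 → 11 bp
  106–146 then 1–94 → 41 + 94 = 135 bp
Sorted largest to smallest: 135, 11 bp.

135, 11 bp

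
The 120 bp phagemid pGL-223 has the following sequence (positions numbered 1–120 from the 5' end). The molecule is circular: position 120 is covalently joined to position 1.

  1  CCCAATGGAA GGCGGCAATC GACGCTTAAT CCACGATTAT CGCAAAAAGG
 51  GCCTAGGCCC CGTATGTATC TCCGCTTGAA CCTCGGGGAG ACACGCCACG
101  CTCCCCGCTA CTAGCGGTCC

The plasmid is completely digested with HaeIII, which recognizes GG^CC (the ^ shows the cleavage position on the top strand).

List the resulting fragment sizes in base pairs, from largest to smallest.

HaeIII sites (GGCC) start at positions 50, 56.
HaeIII cuts after base 2 of each site, so after positions 51, 57.
Circular molecule, 2 cuts → 2 fragments:
  52–57 → 6 bp
  58–120 then 1–51 → 63 + 51 = 114 bp
Sorted largest to smallest: 114, 6 bp.

114, 6 bp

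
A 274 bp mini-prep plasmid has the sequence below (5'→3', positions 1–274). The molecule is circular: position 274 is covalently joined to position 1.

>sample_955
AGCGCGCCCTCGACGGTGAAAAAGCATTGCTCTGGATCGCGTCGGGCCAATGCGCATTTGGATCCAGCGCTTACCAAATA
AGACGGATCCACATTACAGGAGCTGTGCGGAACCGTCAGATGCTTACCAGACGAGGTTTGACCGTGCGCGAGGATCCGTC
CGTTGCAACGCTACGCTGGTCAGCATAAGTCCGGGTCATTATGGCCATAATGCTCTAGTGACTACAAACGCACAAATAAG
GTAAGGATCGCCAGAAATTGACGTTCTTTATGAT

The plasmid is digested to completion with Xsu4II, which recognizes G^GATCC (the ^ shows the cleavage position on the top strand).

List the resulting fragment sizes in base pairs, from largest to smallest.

Xsu4II sites (GGATCC) start at positions 60, 85, 152.
Xsu4II cuts after the first base of each site, so after positions 60, 85, 152.
Circular molecule, 3 cuts → 3 fragments:
  61–85 → 25 bp
  86–152 → 67 bp
  153–274 then 1–60 → 122 + 60 = 182 bp
Sorted largest to smallest: 182, 67, 25 bp.

182, 67, 25 bp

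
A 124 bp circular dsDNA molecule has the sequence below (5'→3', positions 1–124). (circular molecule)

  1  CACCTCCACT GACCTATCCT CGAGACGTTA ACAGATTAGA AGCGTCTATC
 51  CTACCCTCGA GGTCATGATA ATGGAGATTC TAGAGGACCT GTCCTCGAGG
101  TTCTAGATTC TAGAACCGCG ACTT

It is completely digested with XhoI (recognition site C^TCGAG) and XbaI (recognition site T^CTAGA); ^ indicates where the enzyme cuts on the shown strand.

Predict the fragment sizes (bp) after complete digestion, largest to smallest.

37, 34, 23, 15, 8, 7 bp

XhoI sites (CTCGAG) start at positions 19, 56, 94.
XhoI cuts after the first base of each site, so after positions 19, 56, 94.
XbaI sites (TCTAGA) start at positions 79, 102, 109.
XbaI cuts after the first base of each site, so after positions 79, 102, 109.
Combined cut positions: 19, 56, 79, 94, 102, 109.
Circular molecule, 6 cuts → 6 fragments:
  20–56 → 37 bp
  57–79 → 23 bp
  80–94 → 15 bp
  95–102 → 8 bp
  103–109 → 7 bp
  110–124 then 1–19 → 15 + 19 = 34 bp
Sorted largest to smallest: 37, 34, 23, 15, 8, 7 bp.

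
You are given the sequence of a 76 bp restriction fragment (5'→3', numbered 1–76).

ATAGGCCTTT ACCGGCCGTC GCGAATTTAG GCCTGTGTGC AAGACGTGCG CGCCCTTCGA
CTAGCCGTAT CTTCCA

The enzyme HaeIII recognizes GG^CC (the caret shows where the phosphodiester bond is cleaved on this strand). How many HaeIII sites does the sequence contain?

3

GGCC occurs starting at positions 4, 14, 30.
HaeIII cuts at 3 sites.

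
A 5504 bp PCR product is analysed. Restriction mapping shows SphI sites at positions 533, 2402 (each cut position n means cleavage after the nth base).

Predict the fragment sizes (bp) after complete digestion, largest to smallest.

3102, 1869, 533 bp

Linear molecule, 2 cuts → 3 fragments:
  533 − 0 = 533 bp
  2402 − 533 = 1869 bp
  5504 − 2402 = 3102 bp
Sorted largest to smallest: 3102, 1869, 533 bp.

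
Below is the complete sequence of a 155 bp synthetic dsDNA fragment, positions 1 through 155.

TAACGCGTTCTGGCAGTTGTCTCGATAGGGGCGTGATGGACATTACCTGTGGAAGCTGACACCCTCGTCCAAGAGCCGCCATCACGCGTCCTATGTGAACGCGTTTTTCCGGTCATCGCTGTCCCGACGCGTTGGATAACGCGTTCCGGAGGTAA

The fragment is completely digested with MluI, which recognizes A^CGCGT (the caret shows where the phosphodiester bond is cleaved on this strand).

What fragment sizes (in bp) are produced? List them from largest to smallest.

MluI sites (ACGCGT) start at positions 3, 84, 99, 127, 139.
MluI cuts after the first base of each site, so after positions 3, 84, 99, 127, 139.
Linear molecule, 5 cuts → 6 fragments:
  1–3 → 3 bp
  4–84 → 81 bp
  85–99 → 15 bp
  100–127 → 28 bp
  128–139 → 12 bp
  140–155 → 16 bp
Sorted largest to smallest: 81, 28, 16, 15, 12, 3 bp.

81, 28, 16, 15, 12, 3 bp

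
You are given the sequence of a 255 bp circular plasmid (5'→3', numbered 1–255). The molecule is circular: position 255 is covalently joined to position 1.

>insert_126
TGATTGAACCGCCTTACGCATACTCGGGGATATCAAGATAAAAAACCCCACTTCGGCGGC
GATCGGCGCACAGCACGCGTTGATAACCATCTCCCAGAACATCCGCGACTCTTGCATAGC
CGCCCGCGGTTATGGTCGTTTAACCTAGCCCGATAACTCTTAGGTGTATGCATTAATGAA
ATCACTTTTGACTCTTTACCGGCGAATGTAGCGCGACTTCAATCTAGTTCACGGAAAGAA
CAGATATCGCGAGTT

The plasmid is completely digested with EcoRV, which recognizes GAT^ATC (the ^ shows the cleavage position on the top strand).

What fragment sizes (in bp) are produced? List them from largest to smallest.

EcoRV sites (GATATC) start at positions 29, 243.
EcoRV cuts after base 3 of each site, so after positions 31, 245.
Circular molecule, 2 cuts → 2 fragments:
  32–245 → 214 bp
  246–255 then 1–31 → 10 + 31 = 41 bp
Sorted largest to smallest: 214, 41 bp.

214, 41 bp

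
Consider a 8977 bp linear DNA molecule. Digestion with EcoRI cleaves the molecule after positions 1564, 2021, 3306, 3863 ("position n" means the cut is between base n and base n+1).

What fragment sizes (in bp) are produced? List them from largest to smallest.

5114, 1564, 1285, 557, 457 bp

Linear molecule, 4 cuts → 5 fragments:
  1564 − 0 = 1564 bp
  2021 − 1564 = 457 bp
  3306 − 2021 = 1285 bp
  3863 − 3306 = 557 bp
  8977 − 3863 = 5114 bp
Sorted largest to smallest: 5114, 1564, 1285, 557, 457 bp.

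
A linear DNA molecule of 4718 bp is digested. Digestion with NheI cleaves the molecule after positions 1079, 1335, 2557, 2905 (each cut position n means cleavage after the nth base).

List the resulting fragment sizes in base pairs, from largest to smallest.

1813, 1222, 1079, 348, 256 bp

Linear molecule, 4 cuts → 5 fragments:
  1079 − 0 = 1079 bp
  1335 − 1079 = 256 bp
  2557 − 1335 = 1222 bp
  2905 − 2557 = 348 bp
  4718 − 2905 = 1813 bp
Sorted largest to smallest: 1813, 1222, 1079, 348, 256 bp.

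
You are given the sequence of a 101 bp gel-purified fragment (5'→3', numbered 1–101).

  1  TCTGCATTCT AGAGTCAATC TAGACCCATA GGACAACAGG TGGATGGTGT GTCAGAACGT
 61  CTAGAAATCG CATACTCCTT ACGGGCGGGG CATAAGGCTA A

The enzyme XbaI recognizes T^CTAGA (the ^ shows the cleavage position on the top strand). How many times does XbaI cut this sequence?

3

TCTAGA occurs starting at positions 8, 19, 60.
XbaI cuts at 3 sites.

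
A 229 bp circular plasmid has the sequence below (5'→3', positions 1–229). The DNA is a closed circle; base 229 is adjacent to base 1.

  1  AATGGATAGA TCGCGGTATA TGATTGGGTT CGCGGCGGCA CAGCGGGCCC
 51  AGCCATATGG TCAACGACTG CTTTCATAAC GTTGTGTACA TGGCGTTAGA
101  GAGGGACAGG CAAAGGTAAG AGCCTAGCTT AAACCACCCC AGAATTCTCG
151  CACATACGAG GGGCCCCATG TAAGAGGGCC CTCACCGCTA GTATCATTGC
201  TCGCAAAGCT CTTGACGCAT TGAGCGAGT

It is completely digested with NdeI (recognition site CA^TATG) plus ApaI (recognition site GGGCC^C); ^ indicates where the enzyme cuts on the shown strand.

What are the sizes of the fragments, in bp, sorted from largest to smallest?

The NdeI site (CATATG) starts at position 54.
NdeI cuts after base 2 of each site, so after position 55.
ApaI sites (GGGCCC) start at positions 45, 161, 176.
ApaI cuts after base 5 of each site (before the last base), so after positions 49, 165, 180.
Combined cut positions: 49, 55, 165, 180.
Circular molecule, 4 cuts → 4 fragments:
  50–55 → 6 bp
  56–165 → 110 bp
  166–180 → 15 bp
  181–229 then 1–49 → 49 + 49 = 98 bp
Sorted largest to smallest: 110, 98, 15, 6 bp.

110, 98, 15, 6 bp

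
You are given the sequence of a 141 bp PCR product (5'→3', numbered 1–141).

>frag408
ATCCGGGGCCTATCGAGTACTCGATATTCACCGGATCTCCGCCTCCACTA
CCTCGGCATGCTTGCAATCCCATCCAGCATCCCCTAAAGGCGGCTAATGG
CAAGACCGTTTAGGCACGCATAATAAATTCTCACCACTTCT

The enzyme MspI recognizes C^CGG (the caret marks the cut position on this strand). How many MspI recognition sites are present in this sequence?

2

CCGG occurs starting at positions 3, 31.
MspI cuts at 2 sites.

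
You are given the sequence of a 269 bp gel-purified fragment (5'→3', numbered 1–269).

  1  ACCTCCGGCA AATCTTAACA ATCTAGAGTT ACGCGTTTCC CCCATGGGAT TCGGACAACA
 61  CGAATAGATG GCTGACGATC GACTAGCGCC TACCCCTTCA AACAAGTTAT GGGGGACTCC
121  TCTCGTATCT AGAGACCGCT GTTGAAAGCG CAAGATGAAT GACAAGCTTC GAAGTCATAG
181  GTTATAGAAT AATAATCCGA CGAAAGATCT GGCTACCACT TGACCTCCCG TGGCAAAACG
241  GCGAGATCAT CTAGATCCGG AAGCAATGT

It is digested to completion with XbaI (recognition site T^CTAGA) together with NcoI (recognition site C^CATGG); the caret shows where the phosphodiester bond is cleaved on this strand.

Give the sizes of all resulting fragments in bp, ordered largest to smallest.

122, 86, 22, 20, 19 bp

XbaI sites (TCTAGA) start at positions 22, 128, 250.
XbaI cuts after the first base of each site, so after positions 22, 128, 250.
The NcoI site (CCATGG) starts at position 42.
NcoI cuts after the first base of each site, so after position 42.
Combined cut positions: 22, 42, 128, 250.
Linear molecule, 4 cuts → 5 fragments:
  1–22 → 22 bp
  23–42 → 20 bp
  43–128 → 86 bp
  129–250 → 122 bp
  251–269 → 19 bp
Sorted largest to smallest: 122, 86, 22, 20, 19 bp.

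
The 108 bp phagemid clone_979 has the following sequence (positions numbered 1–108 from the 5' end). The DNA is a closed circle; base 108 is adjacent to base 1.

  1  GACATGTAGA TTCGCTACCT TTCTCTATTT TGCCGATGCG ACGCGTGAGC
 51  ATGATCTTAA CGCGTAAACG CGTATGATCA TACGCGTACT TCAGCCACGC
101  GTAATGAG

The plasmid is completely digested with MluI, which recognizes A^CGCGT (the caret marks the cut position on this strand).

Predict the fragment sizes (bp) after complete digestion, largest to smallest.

52, 19, 15, 14, 8 bp

MluI sites (ACGCGT) start at positions 41, 60, 68, 82, 97.
MluI cuts after the first base of each site, so after positions 41, 60, 68, 82, 97.
Circular molecule, 5 cuts → 5 fragments:
  42–60 → 19 bp
  61–68 → 8 bp
  69–82 → 14 bp
  83–97 → 15 bp
  98–108 then 1–41 → 11 + 41 = 52 bp
Sorted largest to smallest: 52, 19, 15, 14, 8 bp.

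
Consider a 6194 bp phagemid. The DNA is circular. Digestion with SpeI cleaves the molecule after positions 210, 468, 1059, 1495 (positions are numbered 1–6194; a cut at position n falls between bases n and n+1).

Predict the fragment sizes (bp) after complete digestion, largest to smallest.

4909, 591, 436, 258 bp

Circular molecule, 4 cuts → 4 fragments:
  468 − 210 = 258 bp
  1059 − 468 = 591 bp
  1495 − 1059 = 436 bp
  wrap: 6194 − 1495 + 210 = 4909 bp
Sorted largest to smallest: 4909, 591, 436, 258 bp.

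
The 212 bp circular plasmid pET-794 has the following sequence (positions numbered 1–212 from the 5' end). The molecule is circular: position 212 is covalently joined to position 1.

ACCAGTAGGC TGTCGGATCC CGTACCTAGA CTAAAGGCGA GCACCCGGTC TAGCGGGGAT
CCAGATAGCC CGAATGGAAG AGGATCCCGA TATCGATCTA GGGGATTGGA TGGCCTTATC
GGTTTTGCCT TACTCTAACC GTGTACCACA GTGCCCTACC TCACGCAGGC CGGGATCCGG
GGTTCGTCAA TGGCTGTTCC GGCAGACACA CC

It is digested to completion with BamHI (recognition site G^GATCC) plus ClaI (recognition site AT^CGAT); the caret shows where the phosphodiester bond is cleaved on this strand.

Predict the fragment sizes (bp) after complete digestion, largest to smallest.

80, 54, 42, 25, 11 bp

BamHI sites (GGATCC) start at positions 15, 57, 82, 173.
BamHI cuts after the first base of each site, so after positions 15, 57, 82, 173.
The ClaI site (ATCGAT) starts at position 92.
ClaI cuts after base 2 of each site, so after position 93.
Combined cut positions: 15, 57, 82, 93, 173.
Circular molecule, 5 cuts → 5 fragments:
  16–57 → 42 bp
  58–82 → 25 bp
  83–93 → 11 bp
  94–173 → 80 bp
  174–212 then 1–15 → 39 + 15 = 54 bp
Sorted largest to smallest: 80, 54, 42, 25, 11 bp.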